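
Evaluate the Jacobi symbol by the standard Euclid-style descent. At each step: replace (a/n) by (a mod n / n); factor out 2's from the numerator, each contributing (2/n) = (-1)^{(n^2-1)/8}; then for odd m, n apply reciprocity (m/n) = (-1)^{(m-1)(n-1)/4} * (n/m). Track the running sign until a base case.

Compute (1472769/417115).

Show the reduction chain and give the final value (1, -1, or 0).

1

(1472769/417115): 1472769 mod 417115 = 221424, so (1472769/417115) = (221424/417115)
factor out 2^4: 221424 = 2^4·13839; with 417115 mod 8 = 3, (2/417115) = -1; sign now +1; continue with (13839/417115)
flip (13839/417115) -> (417115/13839): both odd, 13839 mod 4 = 3, 417115 mod 4 = 3, so the flip contributes -1; sign now -1
(417115/13839): 417115 mod 13839 = 1945, so (417115/13839) = (1945/13839)
flip (1945/13839) -> (13839/1945): both odd, 1945 mod 4 = 1, 13839 mod 4 = 3, so the flip contributes +1; sign now -1
(13839/1945): 13839 mod 1945 = 224, so (13839/1945) = (224/1945)
factor out 2^5: 224 = 2^5·7; with 1945 mod 8 = 1, (2/1945) = +1; sign now -1; continue with (7/1945)
flip (7/1945) -> (1945/7): both odd, 7 mod 4 = 3, 1945 mod 4 = 1, so the flip contributes +1; sign now -1
(1945/7): 1945 mod 7 = 6, so (1945/7) = (6/7)
factor out 2^1: 6 = 2^1·3; with 7 mod 8 = 7, (2/7) = +1; sign now -1; continue with (3/7)
flip (3/7) -> (7/3): both odd, 3 mod 4 = 3, 7 mod 4 = 3, so the flip contributes -1; sign now +1
(7/3): 7 mod 3 = 1, so (7/3) = (1/3)
reached (1/3) = 1, so the symbol is +1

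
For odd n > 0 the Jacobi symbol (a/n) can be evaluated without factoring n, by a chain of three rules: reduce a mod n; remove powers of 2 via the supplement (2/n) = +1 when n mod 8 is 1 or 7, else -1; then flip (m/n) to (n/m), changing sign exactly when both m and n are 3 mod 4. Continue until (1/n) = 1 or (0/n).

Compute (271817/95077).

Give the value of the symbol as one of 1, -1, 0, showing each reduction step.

-1

(271817/95077) = (81663/95077)   [reduce mod 95077]
reciprocity: (81663/95077) = +1·(95077/81663) since 81663 mod 4 = 3, 95077 mod 4 = 1; sign now +1
(95077/81663) = (13414/81663)   [reduce mod 81663]
13414 = 2^1·6707; (2/81663) = +1 since 81663 mod 8 = 7, so (13414/81663) = (+1)^1·(6707/81663); sign now +1
reciprocity: (6707/81663) = -1·(81663/6707) since 6707 mod 4 = 3, 81663 mod 4 = 3; sign now -1
(81663/6707) = (1179/6707)   [reduce mod 6707]
reciprocity: (1179/6707) = -1·(6707/1179) since 1179 mod 4 = 3, 6707 mod 4 = 3; sign now +1
(6707/1179) = (812/1179)   [reduce mod 1179]
812 = 2^2·203; (2/1179) = -1 since 1179 mod 8 = 3, so (812/1179) = (-1)^2·(203/1179); sign now +1
reciprocity: (203/1179) = -1·(1179/203) since 203 mod 4 = 3, 1179 mod 4 = 3; sign now -1
(1179/203) = (164/203)   [reduce mod 203]
164 = 2^2·41; (2/203) = -1 since 203 mod 8 = 3, so (164/203) = (-1)^2·(41/203); sign now -1
reciprocity: (41/203) = +1·(203/41) since 41 mod 4 = 1, 203 mod 4 = 3; sign now -1
(203/41) = (39/41)   [reduce mod 41]
reciprocity: (39/41) = +1·(41/39) since 39 mod 4 = 3, 41 mod 4 = 1; sign now -1
(41/39) = (2/39)   [reduce mod 39]
2 = 2^1·1; (2/39) = +1 since 39 mod 8 = 7, so (2/39) = (+1)^1·(1/39); sign now -1
(1/39) = 1; final value = sign = -1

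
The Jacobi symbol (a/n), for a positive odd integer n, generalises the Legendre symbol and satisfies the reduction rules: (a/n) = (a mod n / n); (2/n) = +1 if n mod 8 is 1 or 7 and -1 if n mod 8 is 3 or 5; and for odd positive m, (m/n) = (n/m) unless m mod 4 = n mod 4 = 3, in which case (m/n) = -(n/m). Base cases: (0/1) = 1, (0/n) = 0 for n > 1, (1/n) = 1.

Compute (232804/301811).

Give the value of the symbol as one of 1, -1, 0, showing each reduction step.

-1

factor out 2^2: 232804 = 2^2·58201; with 301811 mod 8 = 3, (2/301811) = -1; sign now +1; continue with (58201/301811)
flip (58201/301811) -> (301811/58201): both odd, 58201 mod 4 = 1, 301811 mod 4 = 3, so the flip contributes +1; sign now +1
(301811/58201): 301811 mod 58201 = 10806, so (301811/58201) = (10806/58201)
factor out 2^1: 10806 = 2^1·5403; with 58201 mod 8 = 1, (2/58201) = +1; sign now +1; continue with (5403/58201)
flip (5403/58201) -> (58201/5403): both odd, 5403 mod 4 = 3, 58201 mod 4 = 1, so the flip contributes +1; sign now +1
(58201/5403): 58201 mod 5403 = 4171, so (58201/5403) = (4171/5403)
flip (4171/5403) -> (5403/4171): both odd, 4171 mod 4 = 3, 5403 mod 4 = 3, so the flip contributes -1; sign now -1
(5403/4171): 5403 mod 4171 = 1232, so (5403/4171) = (1232/4171)
factor out 2^4: 1232 = 2^4·77; with 4171 mod 8 = 3, (2/4171) = -1; sign now -1; continue with (77/4171)
flip (77/4171) -> (4171/77): both odd, 77 mod 4 = 1, 4171 mod 4 = 3, so the flip contributes +1; sign now -1
(4171/77): 4171 mod 77 = 13, so (4171/77) = (13/77)
flip (13/77) -> (77/13): both odd, 13 mod 4 = 1, 77 mod 4 = 1, so the flip contributes +1; sign now -1
(77/13): 77 mod 13 = 12, so (77/13) = (12/13)
factor out 2^2: 12 = 2^2·3; with 13 mod 8 = 5, (2/13) = -1; sign now -1; continue with (3/13)
flip (3/13) -> (13/3): both odd, 3 mod 4 = 3, 13 mod 4 = 1, so the flip contributes +1; sign now -1
(13/3): 13 mod 3 = 1, so (13/3) = (1/3)
reached (1/3) = 1, so the symbol is -1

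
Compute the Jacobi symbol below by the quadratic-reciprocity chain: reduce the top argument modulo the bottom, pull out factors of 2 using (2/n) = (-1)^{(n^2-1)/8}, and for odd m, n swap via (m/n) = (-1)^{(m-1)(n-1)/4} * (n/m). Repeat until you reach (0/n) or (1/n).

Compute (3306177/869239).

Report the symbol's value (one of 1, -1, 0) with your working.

(3306177/869239): 3306177 mod 869239 = 698460, so (3306177/869239) = (698460/869239)
factor out 2^2: 698460 = 2^2·174615; with 869239 mod 8 = 7, (2/869239) = +1; sign now +1; continue with (174615/869239)
flip (174615/869239) -> (869239/174615): both odd, 174615 mod 4 = 3, 869239 mod 4 = 3, so the flip contributes -1; sign now -1
(869239/174615): 869239 mod 174615 = 170779, so (869239/174615) = (170779/174615)
flip (170779/174615) -> (174615/170779): both odd, 170779 mod 4 = 3, 174615 mod 4 = 3, so the flip contributes -1; sign now +1
(174615/170779): 174615 mod 170779 = 3836, so (174615/170779) = (3836/170779)
factor out 2^2: 3836 = 2^2·959; with 170779 mod 8 = 3, (2/170779) = -1; sign now +1; continue with (959/170779)
flip (959/170779) -> (170779/959): both odd, 959 mod 4 = 3, 170779 mod 4 = 3, so the flip contributes -1; sign now -1
(170779/959): 170779 mod 959 = 77, so (170779/959) = (77/959)
flip (77/959) -> (959/77): both odd, 77 mod 4 = 1, 959 mod 4 = 3, so the flip contributes +1; sign now -1
(959/77): 959 mod 77 = 35, so (959/77) = (35/77)
flip (35/77) -> (77/35): both odd, 35 mod 4 = 3, 77 mod 4 = 1, so the flip contributes +1; sign now -1
(77/35): 77 mod 35 = 7, so (77/35) = (7/35)
flip (7/35) -> (35/7): both odd, 7 mod 4 = 3, 35 mod 4 = 3, so the flip contributes -1; sign now +1
(35/7): 35 mod 7 = 0, so (35/7) = (0/7)
reached (0/7); gcd(a, n) > 1, so (0/7) = 0 and the symbol is 0

0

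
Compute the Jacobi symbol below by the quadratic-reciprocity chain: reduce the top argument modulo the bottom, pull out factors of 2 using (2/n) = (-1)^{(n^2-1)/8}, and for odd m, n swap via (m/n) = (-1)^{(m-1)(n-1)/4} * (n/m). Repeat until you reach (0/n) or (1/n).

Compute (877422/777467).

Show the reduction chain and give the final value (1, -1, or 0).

(877422/777467): 877422 mod 777467 = 99955, so (877422/777467) = (99955/777467)
flip (99955/777467) -> (777467/99955): both odd, 99955 mod 4 = 3, 777467 mod 4 = 3, so the flip contributes -1; sign now -1
(777467/99955): 777467 mod 99955 = 77782, so (777467/99955) = (77782/99955)
factor out 2^1: 77782 = 2^1·38891; with 99955 mod 8 = 3, (2/99955) = -1; sign now +1; continue with (38891/99955)
flip (38891/99955) -> (99955/38891): both odd, 38891 mod 4 = 3, 99955 mod 4 = 3, so the flip contributes -1; sign now -1
(99955/38891): 99955 mod 38891 = 22173, so (99955/38891) = (22173/38891)
flip (22173/38891) -> (38891/22173): both odd, 22173 mod 4 = 1, 38891 mod 4 = 3, so the flip contributes +1; sign now -1
(38891/22173): 38891 mod 22173 = 16718, so (38891/22173) = (16718/22173)
factor out 2^1: 16718 = 2^1·8359; with 22173 mod 8 = 5, (2/22173) = -1; sign now +1; continue with (8359/22173)
flip (8359/22173) -> (22173/8359): both odd, 8359 mod 4 = 3, 22173 mod 4 = 1, so the flip contributes +1; sign now +1
(22173/8359): 22173 mod 8359 = 5455, so (22173/8359) = (5455/8359)
flip (5455/8359) -> (8359/5455): both odd, 5455 mod 4 = 3, 8359 mod 4 = 3, so the flip contributes -1; sign now -1
(8359/5455): 8359 mod 5455 = 2904, so (8359/5455) = (2904/5455)
factor out 2^3: 2904 = 2^3·363; with 5455 mod 8 = 7, (2/5455) = +1; sign now -1; continue with (363/5455)
flip (363/5455) -> (5455/363): both odd, 363 mod 4 = 3, 5455 mod 4 = 3, so the flip contributes -1; sign now +1
(5455/363): 5455 mod 363 = 10, so (5455/363) = (10/363)
factor out 2^1: 10 = 2^1·5; with 363 mod 8 = 3, (2/363) = -1; sign now -1; continue with (5/363)
flip (5/363) -> (363/5): both odd, 5 mod 4 = 1, 363 mod 4 = 3, so the flip contributes +1; sign now -1
(363/5): 363 mod 5 = 3, so (363/5) = (3/5)
flip (3/5) -> (5/3): both odd, 3 mod 4 = 3, 5 mod 4 = 1, so the flip contributes +1; sign now -1
(5/3): 5 mod 3 = 2, so (5/3) = (2/3)
factor out 2^1: 2 = 2^1·1; with 3 mod 8 = 3, (2/3) = -1; sign now +1; continue with (1/3)
reached (1/3) = 1, so the symbol is +1

1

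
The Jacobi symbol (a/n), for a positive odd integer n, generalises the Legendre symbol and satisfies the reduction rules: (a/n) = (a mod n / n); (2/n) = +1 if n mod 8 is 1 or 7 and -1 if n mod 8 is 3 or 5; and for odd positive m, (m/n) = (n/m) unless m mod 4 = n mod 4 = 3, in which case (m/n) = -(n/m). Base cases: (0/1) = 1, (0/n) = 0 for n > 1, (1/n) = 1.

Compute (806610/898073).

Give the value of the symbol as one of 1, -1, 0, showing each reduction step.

806610 = 2^1·403305; (2/898073) = +1 since 898073 mod 8 = 1, so (806610/898073) = (+1)^1·(403305/898073); sign now +1
reciprocity: (403305/898073) = +1·(898073/403305) since 403305 mod 4 = 1, 898073 mod 4 = 1; sign now +1
(898073/403305) = (91463/403305)   [reduce mod 403305]
reciprocity: (91463/403305) = +1·(403305/91463) since 91463 mod 4 = 3, 403305 mod 4 = 1; sign now +1
(403305/91463) = (37453/91463)   [reduce mod 91463]
reciprocity: (37453/91463) = +1·(91463/37453) since 37453 mod 4 = 1, 91463 mod 4 = 3; sign now +1
(91463/37453) = (16557/37453)   [reduce mod 37453]
reciprocity: (16557/37453) = +1·(37453/16557) since 16557 mod 4 = 1, 37453 mod 4 = 1; sign now +1
(37453/16557) = (4339/16557)   [reduce mod 16557]
reciprocity: (4339/16557) = +1·(16557/4339) since 4339 mod 4 = 3, 16557 mod 4 = 1; sign now +1
(16557/4339) = (3540/4339)   [reduce mod 4339]
3540 = 2^2·885; (2/4339) = -1 since 4339 mod 8 = 3, so (3540/4339) = (-1)^2·(885/4339); sign now +1
reciprocity: (885/4339) = +1·(4339/885) since 885 mod 4 = 1, 4339 mod 4 = 3; sign now +1
(4339/885) = (799/885)   [reduce mod 885]
reciprocity: (799/885) = +1·(885/799) since 799 mod 4 = 3, 885 mod 4 = 1; sign now +1
(885/799) = (86/799)   [reduce mod 799]
86 = 2^1·43; (2/799) = +1 since 799 mod 8 = 7, so (86/799) = (+1)^1·(43/799); sign now +1
reciprocity: (43/799) = -1·(799/43) since 43 mod 4 = 3, 799 mod 4 = 3; sign now -1
(799/43) = (25/43)   [reduce mod 43]
reciprocity: (25/43) = +1·(43/25) since 25 mod 4 = 1, 43 mod 4 = 3; sign now -1
(43/25) = (18/25)   [reduce mod 25]
18 = 2^1·9; (2/25) = +1 since 25 mod 8 = 1, so (18/25) = (+1)^1·(9/25); sign now -1
reciprocity: (9/25) = +1·(25/9) since 9 mod 4 = 1, 25 mod 4 = 1; sign now -1
(25/9) = (7/9)   [reduce mod 9]
reciprocity: (7/9) = +1·(9/7) since 7 mod 4 = 3, 9 mod 4 = 1; sign now -1
(9/7) = (2/7)   [reduce mod 7]
2 = 2^1·1; (2/7) = +1 since 7 mod 8 = 7, so (2/7) = (+1)^1·(1/7); sign now -1
(1/7) = 1; final value = sign = -1

-1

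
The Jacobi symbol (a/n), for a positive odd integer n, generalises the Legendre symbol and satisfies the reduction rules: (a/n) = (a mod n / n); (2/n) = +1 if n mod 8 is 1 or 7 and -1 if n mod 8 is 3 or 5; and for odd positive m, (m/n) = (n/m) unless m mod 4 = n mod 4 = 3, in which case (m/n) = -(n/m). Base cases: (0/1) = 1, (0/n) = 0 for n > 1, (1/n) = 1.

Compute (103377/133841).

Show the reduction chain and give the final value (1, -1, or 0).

0

flip (103377/133841) -> (133841/103377): both odd, 103377 mod 4 = 1, 133841 mod 4 = 1, so the flip contributes +1; sign now +1
(133841/103377): 133841 mod 103377 = 30464, so (133841/103377) = (30464/103377)
factor out 2^8: 30464 = 2^8·119; with 103377 mod 8 = 1, (2/103377) = +1; sign now +1; continue with (119/103377)
flip (119/103377) -> (103377/119): both odd, 119 mod 4 = 3, 103377 mod 4 = 1, so the flip contributes +1; sign now +1
(103377/119): 103377 mod 119 = 85, so (103377/119) = (85/119)
flip (85/119) -> (119/85): both odd, 85 mod 4 = 1, 119 mod 4 = 3, so the flip contributes +1; sign now +1
(119/85): 119 mod 85 = 34, so (119/85) = (34/85)
factor out 2^1: 34 = 2^1·17; with 85 mod 8 = 5, (2/85) = -1; sign now -1; continue with (17/85)
flip (17/85) -> (85/17): both odd, 17 mod 4 = 1, 85 mod 4 = 1, so the flip contributes +1; sign now -1
(85/17): 85 mod 17 = 0, so (85/17) = (0/17)
reached (0/17); gcd(a, n) > 1, so (0/17) = 0 and the symbol is 0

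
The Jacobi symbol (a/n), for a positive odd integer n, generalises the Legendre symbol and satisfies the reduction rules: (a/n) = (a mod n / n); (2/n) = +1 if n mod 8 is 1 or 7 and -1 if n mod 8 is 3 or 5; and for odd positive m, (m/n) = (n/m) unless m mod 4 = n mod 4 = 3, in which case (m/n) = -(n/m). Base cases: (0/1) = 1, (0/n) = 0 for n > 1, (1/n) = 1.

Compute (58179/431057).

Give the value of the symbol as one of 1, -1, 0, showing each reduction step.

0

reciprocity: (58179/431057) = +1·(431057/58179) since 58179 mod 4 = 3, 431057 mod 4 = 1; sign now +1
(431057/58179) = (23804/58179)   [reduce mod 58179]
23804 = 2^2·5951; (2/58179) = -1 since 58179 mod 8 = 3, so (23804/58179) = (-1)^2·(5951/58179); sign now +1
reciprocity: (5951/58179) = -1·(58179/5951) since 5951 mod 4 = 3, 58179 mod 4 = 3; sign now -1
(58179/5951) = (4620/5951)   [reduce mod 5951]
4620 = 2^2·1155; (2/5951) = +1 since 5951 mod 8 = 7, so (4620/5951) = (+1)^2·(1155/5951); sign now -1
reciprocity: (1155/5951) = -1·(5951/1155) since 1155 mod 4 = 3, 5951 mod 4 = 3; sign now +1
(5951/1155) = (176/1155)   [reduce mod 1155]
176 = 2^4·11; (2/1155) = -1 since 1155 mod 8 = 3, so (176/1155) = (-1)^4·(11/1155); sign now +1
reciprocity: (11/1155) = -1·(1155/11) since 11 mod 4 = 3, 1155 mod 4 = 3; sign now -1
(1155/11) = (0/11)   [reduce mod 11]
(0/11) = 0   [gcd(a, n) > 1]; final value = 0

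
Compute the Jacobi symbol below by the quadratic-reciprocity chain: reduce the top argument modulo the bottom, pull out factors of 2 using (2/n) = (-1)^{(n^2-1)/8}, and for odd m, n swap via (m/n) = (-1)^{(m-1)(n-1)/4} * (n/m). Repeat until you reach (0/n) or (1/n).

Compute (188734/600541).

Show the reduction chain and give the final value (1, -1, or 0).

188734 = 2^1·94367; (2/600541) = -1 since 600541 mod 8 = 5, so (188734/600541) = (-1)^1·(94367/600541); sign now -1
reciprocity: (94367/600541) = +1·(600541/94367) since 94367 mod 4 = 3, 600541 mod 4 = 1; sign now -1
(600541/94367) = (34339/94367)   [reduce mod 94367]
reciprocity: (34339/94367) = -1·(94367/34339) since 34339 mod 4 = 3, 94367 mod 4 = 3; sign now +1
(94367/34339) = (25689/34339)   [reduce mod 34339]
reciprocity: (25689/34339) = +1·(34339/25689) since 25689 mod 4 = 1, 34339 mod 4 = 3; sign now +1
(34339/25689) = (8650/25689)   [reduce mod 25689]
8650 = 2^1·4325; (2/25689) = +1 since 25689 mod 8 = 1, so (8650/25689) = (+1)^1·(4325/25689); sign now +1
reciprocity: (4325/25689) = +1·(25689/4325) since 4325 mod 4 = 1, 25689 mod 4 = 1; sign now +1
(25689/4325) = (4064/4325)   [reduce mod 4325]
4064 = 2^5·127; (2/4325) = -1 since 4325 mod 8 = 5, so (4064/4325) = (-1)^5·(127/4325); sign now -1
reciprocity: (127/4325) = +1·(4325/127) since 127 mod 4 = 3, 4325 mod 4 = 1; sign now -1
(4325/127) = (7/127)   [reduce mod 127]
reciprocity: (7/127) = -1·(127/7) since 7 mod 4 = 3, 127 mod 4 = 3; sign now +1
(127/7) = (1/7)   [reduce mod 7]
(1/7) = 1; final value = sign = +1

1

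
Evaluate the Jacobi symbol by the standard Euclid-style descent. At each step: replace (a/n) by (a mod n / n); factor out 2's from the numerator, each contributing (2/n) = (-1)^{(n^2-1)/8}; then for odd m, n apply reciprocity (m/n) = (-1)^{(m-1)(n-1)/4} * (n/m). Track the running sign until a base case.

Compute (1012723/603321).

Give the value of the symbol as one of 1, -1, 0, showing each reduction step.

(1012723/603321): 1012723 mod 603321 = 409402, so (1012723/603321) = (409402/603321)
factor out 2^1: 409402 = 2^1·204701; with 603321 mod 8 = 1, (2/603321) = +1; sign now +1; continue with (204701/603321)
flip (204701/603321) -> (603321/204701): both odd, 204701 mod 4 = 1, 603321 mod 4 = 1, so the flip contributes +1; sign now +1
(603321/204701): 603321 mod 204701 = 193919, so (603321/204701) = (193919/204701)
flip (193919/204701) -> (204701/193919): both odd, 193919 mod 4 = 3, 204701 mod 4 = 1, so the flip contributes +1; sign now +1
(204701/193919): 204701 mod 193919 = 10782, so (204701/193919) = (10782/193919)
factor out 2^1: 10782 = 2^1·5391; with 193919 mod 8 = 7, (2/193919) = +1; sign now +1; continue with (5391/193919)
flip (5391/193919) -> (193919/5391): both odd, 5391 mod 4 = 3, 193919 mod 4 = 3, so the flip contributes -1; sign now -1
(193919/5391): 193919 mod 5391 = 5234, so (193919/5391) = (5234/5391)
factor out 2^1: 5234 = 2^1·2617; with 5391 mod 8 = 7, (2/5391) = +1; sign now -1; continue with (2617/5391)
flip (2617/5391) -> (5391/2617): both odd, 2617 mod 4 = 1, 5391 mod 4 = 3, so the flip contributes +1; sign now -1
(5391/2617): 5391 mod 2617 = 157, so (5391/2617) = (157/2617)
flip (157/2617) -> (2617/157): both odd, 157 mod 4 = 1, 2617 mod 4 = 1, so the flip contributes +1; sign now -1
(2617/157): 2617 mod 157 = 105, so (2617/157) = (105/157)
flip (105/157) -> (157/105): both odd, 105 mod 4 = 1, 157 mod 4 = 1, so the flip contributes +1; sign now -1
(157/105): 157 mod 105 = 52, so (157/105) = (52/105)
factor out 2^2: 52 = 2^2·13; with 105 mod 8 = 1, (2/105) = +1; sign now -1; continue with (13/105)
flip (13/105) -> (105/13): both odd, 13 mod 4 = 1, 105 mod 4 = 1, so the flip contributes +1; sign now -1
(105/13): 105 mod 13 = 1, so (105/13) = (1/13)
reached (1/13) = 1, so the symbol is -1

-1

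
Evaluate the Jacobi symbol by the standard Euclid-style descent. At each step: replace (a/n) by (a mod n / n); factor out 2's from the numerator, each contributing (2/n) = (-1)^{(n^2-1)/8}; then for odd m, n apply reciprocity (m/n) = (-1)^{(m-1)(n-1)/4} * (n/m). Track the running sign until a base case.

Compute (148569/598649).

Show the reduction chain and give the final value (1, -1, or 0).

flip (148569/598649) -> (598649/148569): both odd, 148569 mod 4 = 1, 598649 mod 4 = 1, so the flip contributes +1; sign now +1
(598649/148569): 598649 mod 148569 = 4373, so (598649/148569) = (4373/148569)
flip (4373/148569) -> (148569/4373): both odd, 4373 mod 4 = 1, 148569 mod 4 = 1, so the flip contributes +1; sign now +1
(148569/4373): 148569 mod 4373 = 4260, so (148569/4373) = (4260/4373)
factor out 2^2: 4260 = 2^2·1065; with 4373 mod 8 = 5, (2/4373) = -1; sign now +1; continue with (1065/4373)
flip (1065/4373) -> (4373/1065): both odd, 1065 mod 4 = 1, 4373 mod 4 = 1, so the flip contributes +1; sign now +1
(4373/1065): 4373 mod 1065 = 113, so (4373/1065) = (113/1065)
flip (113/1065) -> (1065/113): both odd, 113 mod 4 = 1, 1065 mod 4 = 1, so the flip contributes +1; sign now +1
(1065/113): 1065 mod 113 = 48, so (1065/113) = (48/113)
factor out 2^4: 48 = 2^4·3; with 113 mod 8 = 1, (2/113) = +1; sign now +1; continue with (3/113)
flip (3/113) -> (113/3): both odd, 3 mod 4 = 3, 113 mod 4 = 1, so the flip contributes +1; sign now +1
(113/3): 113 mod 3 = 2, so (113/3) = (2/3)
factor out 2^1: 2 = 2^1·1; with 3 mod 8 = 3, (2/3) = -1; sign now -1; continue with (1/3)
reached (1/3) = 1, so the symbol is -1

-1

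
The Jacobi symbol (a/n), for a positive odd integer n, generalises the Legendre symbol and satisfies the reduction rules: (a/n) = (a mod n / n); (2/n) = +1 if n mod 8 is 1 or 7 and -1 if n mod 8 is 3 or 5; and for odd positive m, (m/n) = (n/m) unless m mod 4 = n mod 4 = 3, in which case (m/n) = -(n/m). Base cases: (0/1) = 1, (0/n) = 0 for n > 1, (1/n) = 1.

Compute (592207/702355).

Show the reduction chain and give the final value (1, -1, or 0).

1

flip (592207/702355) -> (702355/592207): both odd, 592207 mod 4 = 3, 702355 mod 4 = 3, so the flip contributes -1; sign now -1
(702355/592207): 702355 mod 592207 = 110148, so (702355/592207) = (110148/592207)
factor out 2^2: 110148 = 2^2·27537; with 592207 mod 8 = 7, (2/592207) = +1; sign now -1; continue with (27537/592207)
flip (27537/592207) -> (592207/27537): both odd, 27537 mod 4 = 1, 592207 mod 4 = 3, so the flip contributes +1; sign now -1
(592207/27537): 592207 mod 27537 = 13930, so (592207/27537) = (13930/27537)
factor out 2^1: 13930 = 2^1·6965; with 27537 mod 8 = 1, (2/27537) = +1; sign now -1; continue with (6965/27537)
flip (6965/27537) -> (27537/6965): both odd, 6965 mod 4 = 1, 27537 mod 4 = 1, so the flip contributes +1; sign now -1
(27537/6965): 27537 mod 6965 = 6642, so (27537/6965) = (6642/6965)
factor out 2^1: 6642 = 2^1·3321; with 6965 mod 8 = 5, (2/6965) = -1; sign now +1; continue with (3321/6965)
flip (3321/6965) -> (6965/3321): both odd, 3321 mod 4 = 1, 6965 mod 4 = 1, so the flip contributes +1; sign now +1
(6965/3321): 6965 mod 3321 = 323, so (6965/3321) = (323/3321)
flip (323/3321) -> (3321/323): both odd, 323 mod 4 = 3, 3321 mod 4 = 1, so the flip contributes +1; sign now +1
(3321/323): 3321 mod 323 = 91, so (3321/323) = (91/323)
flip (91/323) -> (323/91): both odd, 91 mod 4 = 3, 323 mod 4 = 3, so the flip contributes -1; sign now -1
(323/91): 323 mod 91 = 50, so (323/91) = (50/91)
factor out 2^1: 50 = 2^1·25; with 91 mod 8 = 3, (2/91) = -1; sign now +1; continue with (25/91)
flip (25/91) -> (91/25): both odd, 25 mod 4 = 1, 91 mod 4 = 3, so the flip contributes +1; sign now +1
(91/25): 91 mod 25 = 16, so (91/25) = (16/25)
factor out 2^4: 16 = 2^4·1; with 25 mod 8 = 1, (2/25) = +1; sign now +1; continue with (1/25)
reached (1/25) = 1, so the symbol is +1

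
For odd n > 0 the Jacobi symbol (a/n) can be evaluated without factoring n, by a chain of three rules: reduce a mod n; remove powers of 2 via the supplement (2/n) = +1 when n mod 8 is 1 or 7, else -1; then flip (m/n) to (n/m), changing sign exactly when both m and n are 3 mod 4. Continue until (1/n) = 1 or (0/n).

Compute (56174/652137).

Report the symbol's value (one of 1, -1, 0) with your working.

1

factor out 2^1: 56174 = 2^1·28087; with 652137 mod 8 = 1, (2/652137) = +1; sign now +1; continue with (28087/652137)
flip (28087/652137) -> (652137/28087): both odd, 28087 mod 4 = 3, 652137 mod 4 = 1, so the flip contributes +1; sign now +1
(652137/28087): 652137 mod 28087 = 6136, so (652137/28087) = (6136/28087)
factor out 2^3: 6136 = 2^3·767; with 28087 mod 8 = 7, (2/28087) = +1; sign now +1; continue with (767/28087)
flip (767/28087) -> (28087/767): both odd, 767 mod 4 = 3, 28087 mod 4 = 3, so the flip contributes -1; sign now -1
(28087/767): 28087 mod 767 = 475, so (28087/767) = (475/767)
flip (475/767) -> (767/475): both odd, 475 mod 4 = 3, 767 mod 4 = 3, so the flip contributes -1; sign now +1
(767/475): 767 mod 475 = 292, so (767/475) = (292/475)
factor out 2^2: 292 = 2^2·73; with 475 mod 8 = 3, (2/475) = -1; sign now +1; continue with (73/475)
flip (73/475) -> (475/73): both odd, 73 mod 4 = 1, 475 mod 4 = 3, so the flip contributes +1; sign now +1
(475/73): 475 mod 73 = 37, so (475/73) = (37/73)
flip (37/73) -> (73/37): both odd, 37 mod 4 = 1, 73 mod 4 = 1, so the flip contributes +1; sign now +1
(73/37): 73 mod 37 = 36, so (73/37) = (36/37)
factor out 2^2: 36 = 2^2·9; with 37 mod 8 = 5, (2/37) = -1; sign now +1; continue with (9/37)
flip (9/37) -> (37/9): both odd, 9 mod 4 = 1, 37 mod 4 = 1, so the flip contributes +1; sign now +1
(37/9): 37 mod 9 = 1, so (37/9) = (1/9)
reached (1/9) = 1, so the symbol is +1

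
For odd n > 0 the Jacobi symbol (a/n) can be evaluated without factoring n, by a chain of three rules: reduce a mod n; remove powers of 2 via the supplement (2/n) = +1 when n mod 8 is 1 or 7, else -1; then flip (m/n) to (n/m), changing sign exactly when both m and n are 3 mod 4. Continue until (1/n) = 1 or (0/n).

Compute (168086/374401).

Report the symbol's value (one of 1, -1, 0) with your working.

factor out 2^1: 168086 = 2^1·84043; with 374401 mod 8 = 1, (2/374401) = +1; sign now +1; continue with (84043/374401)
flip (84043/374401) -> (374401/84043): both odd, 84043 mod 4 = 3, 374401 mod 4 = 1, so the flip contributes +1; sign now +1
(374401/84043): 374401 mod 84043 = 38229, so (374401/84043) = (38229/84043)
flip (38229/84043) -> (84043/38229): both odd, 38229 mod 4 = 1, 84043 mod 4 = 3, so the flip contributes +1; sign now +1
(84043/38229): 84043 mod 38229 = 7585, so (84043/38229) = (7585/38229)
flip (7585/38229) -> (38229/7585): both odd, 7585 mod 4 = 1, 38229 mod 4 = 1, so the flip contributes +1; sign now +1
(38229/7585): 38229 mod 7585 = 304, so (38229/7585) = (304/7585)
factor out 2^4: 304 = 2^4·19; with 7585 mod 8 = 1, (2/7585) = +1; sign now +1; continue with (19/7585)
flip (19/7585) -> (7585/19): both odd, 19 mod 4 = 3, 7585 mod 4 = 1, so the flip contributes +1; sign now +1
(7585/19): 7585 mod 19 = 4, so (7585/19) = (4/19)
factor out 2^2: 4 = 2^2·1; with 19 mod 8 = 3, (2/19) = -1; sign now +1; continue with (1/19)
reached (1/19) = 1, so the symbol is +1

1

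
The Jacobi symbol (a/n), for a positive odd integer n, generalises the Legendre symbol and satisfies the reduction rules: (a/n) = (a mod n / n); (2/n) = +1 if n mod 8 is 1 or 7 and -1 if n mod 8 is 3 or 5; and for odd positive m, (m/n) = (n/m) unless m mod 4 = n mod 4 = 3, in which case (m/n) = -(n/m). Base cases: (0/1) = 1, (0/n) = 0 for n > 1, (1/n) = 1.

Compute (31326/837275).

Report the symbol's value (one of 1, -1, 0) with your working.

-1

31326 = 2^1·15663; (2/837275) = -1 since 837275 mod 8 = 3, so (31326/837275) = (-1)^1·(15663/837275); sign now -1
reciprocity: (15663/837275) = -1·(837275/15663) since 15663 mod 4 = 3, 837275 mod 4 = 3; sign now +1
(837275/15663) = (7136/15663)   [reduce mod 15663]
7136 = 2^5·223; (2/15663) = +1 since 15663 mod 8 = 7, so (7136/15663) = (+1)^5·(223/15663); sign now +1
reciprocity: (223/15663) = -1·(15663/223) since 223 mod 4 = 3, 15663 mod 4 = 3; sign now -1
(15663/223) = (53/223)   [reduce mod 223]
reciprocity: (53/223) = +1·(223/53) since 53 mod 4 = 1, 223 mod 4 = 3; sign now -1
(223/53) = (11/53)   [reduce mod 53]
reciprocity: (11/53) = +1·(53/11) since 11 mod 4 = 3, 53 mod 4 = 1; sign now -1
(53/11) = (9/11)   [reduce mod 11]
reciprocity: (9/11) = +1·(11/9) since 9 mod 4 = 1, 11 mod 4 = 3; sign now -1
(11/9) = (2/9)   [reduce mod 9]
2 = 2^1·1; (2/9) = +1 since 9 mod 8 = 1, so (2/9) = (+1)^1·(1/9); sign now -1
(1/9) = 1; final value = sign = -1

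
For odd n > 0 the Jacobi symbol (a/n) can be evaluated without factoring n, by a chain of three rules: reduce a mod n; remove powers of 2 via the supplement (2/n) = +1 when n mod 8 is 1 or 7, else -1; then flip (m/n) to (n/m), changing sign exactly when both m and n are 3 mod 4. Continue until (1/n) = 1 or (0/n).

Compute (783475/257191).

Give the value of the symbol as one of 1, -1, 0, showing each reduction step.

0

(783475/257191) = (11902/257191)   [reduce mod 257191]
11902 = 2^1·5951; (2/257191) = +1 since 257191 mod 8 = 7, so (11902/257191) = (+1)^1·(5951/257191); sign now +1
reciprocity: (5951/257191) = -1·(257191/5951) since 5951 mod 4 = 3, 257191 mod 4 = 3; sign now -1
(257191/5951) = (1298/5951)   [reduce mod 5951]
1298 = 2^1·649; (2/5951) = +1 since 5951 mod 8 = 7, so (1298/5951) = (+1)^1·(649/5951); sign now -1
reciprocity: (649/5951) = +1·(5951/649) since 649 mod 4 = 1, 5951 mod 4 = 3; sign now -1
(5951/649) = (110/649)   [reduce mod 649]
110 = 2^1·55; (2/649) = +1 since 649 mod 8 = 1, so (110/649) = (+1)^1·(55/649); sign now -1
reciprocity: (55/649) = +1·(649/55) since 55 mod 4 = 3, 649 mod 4 = 1; sign now -1
(649/55) = (44/55)   [reduce mod 55]
44 = 2^2·11; (2/55) = +1 since 55 mod 8 = 7, so (44/55) = (+1)^2·(11/55); sign now -1
reciprocity: (11/55) = -1·(55/11) since 11 mod 4 = 3, 55 mod 4 = 3; sign now +1
(55/11) = (0/11)   [reduce mod 11]
(0/11) = 0   [gcd(a, n) > 1]; final value = 0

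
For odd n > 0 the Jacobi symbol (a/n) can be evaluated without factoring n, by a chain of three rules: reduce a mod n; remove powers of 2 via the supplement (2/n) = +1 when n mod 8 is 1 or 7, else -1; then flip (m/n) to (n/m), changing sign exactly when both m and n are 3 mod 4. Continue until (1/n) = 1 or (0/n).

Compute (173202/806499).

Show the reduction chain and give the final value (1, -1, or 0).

173202 = 2^1·86601; (2/806499) = -1 since 806499 mod 8 = 3, so (173202/806499) = (-1)^1·(86601/806499); sign now -1
reciprocity: (86601/806499) = +1·(806499/86601) since 86601 mod 4 = 1, 806499 mod 4 = 3; sign now -1
(806499/86601) = (27090/86601)   [reduce mod 86601]
27090 = 2^1·13545; (2/86601) = +1 since 86601 mod 8 = 1, so (27090/86601) = (+1)^1·(13545/86601); sign now -1
reciprocity: (13545/86601) = +1·(86601/13545) since 13545 mod 4 = 1, 86601 mod 4 = 1; sign now -1
(86601/13545) = (5331/13545)   [reduce mod 13545]
reciprocity: (5331/13545) = +1·(13545/5331) since 5331 mod 4 = 3, 13545 mod 4 = 1; sign now -1
(13545/5331) = (2883/5331)   [reduce mod 5331]
reciprocity: (2883/5331) = -1·(5331/2883) since 2883 mod 4 = 3, 5331 mod 4 = 3; sign now +1
(5331/2883) = (2448/2883)   [reduce mod 2883]
2448 = 2^4·153; (2/2883) = -1 since 2883 mod 8 = 3, so (2448/2883) = (-1)^4·(153/2883); sign now +1
reciprocity: (153/2883) = +1·(2883/153) since 153 mod 4 = 1, 2883 mod 4 = 3; sign now +1
(2883/153) = (129/153)   [reduce mod 153]
reciprocity: (129/153) = +1·(153/129) since 129 mod 4 = 1, 153 mod 4 = 1; sign now +1
(153/129) = (24/129)   [reduce mod 129]
24 = 2^3·3; (2/129) = +1 since 129 mod 8 = 1, so (24/129) = (+1)^3·(3/129); sign now +1
reciprocity: (3/129) = +1·(129/3) since 3 mod 4 = 3, 129 mod 4 = 1; sign now +1
(129/3) = (0/3)   [reduce mod 3]
(0/3) = 0   [gcd(a, n) > 1]; final value = 0

0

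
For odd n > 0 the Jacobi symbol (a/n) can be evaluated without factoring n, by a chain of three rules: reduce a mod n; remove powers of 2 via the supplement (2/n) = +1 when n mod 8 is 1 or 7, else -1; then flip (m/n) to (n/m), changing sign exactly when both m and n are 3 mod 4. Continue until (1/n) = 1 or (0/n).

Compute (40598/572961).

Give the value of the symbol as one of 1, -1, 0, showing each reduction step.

40598 = 2^1·20299; (2/572961) = +1 since 572961 mod 8 = 1, so (40598/572961) = (+1)^1·(20299/572961); sign now +1
reciprocity: (20299/572961) = +1·(572961/20299) since 20299 mod 4 = 3, 572961 mod 4 = 1; sign now +1
(572961/20299) = (4589/20299)   [reduce mod 20299]
reciprocity: (4589/20299) = +1·(20299/4589) since 4589 mod 4 = 1, 20299 mod 4 = 3; sign now +1
(20299/4589) = (1943/4589)   [reduce mod 4589]
reciprocity: (1943/4589) = +1·(4589/1943) since 1943 mod 4 = 3, 4589 mod 4 = 1; sign now +1
(4589/1943) = (703/1943)   [reduce mod 1943]
reciprocity: (703/1943) = -1·(1943/703) since 703 mod 4 = 3, 1943 mod 4 = 3; sign now -1
(1943/703) = (537/703)   [reduce mod 703]
reciprocity: (537/703) = +1·(703/537) since 537 mod 4 = 1, 703 mod 4 = 3; sign now -1
(703/537) = (166/537)   [reduce mod 537]
166 = 2^1·83; (2/537) = +1 since 537 mod 8 = 1, so (166/537) = (+1)^1·(83/537); sign now -1
reciprocity: (83/537) = +1·(537/83) since 83 mod 4 = 3, 537 mod 4 = 1; sign now -1
(537/83) = (39/83)   [reduce mod 83]
reciprocity: (39/83) = -1·(83/39) since 39 mod 4 = 3, 83 mod 4 = 3; sign now +1
(83/39) = (5/39)   [reduce mod 39]
reciprocity: (5/39) = +1·(39/5) since 5 mod 4 = 1, 39 mod 4 = 3; sign now +1
(39/5) = (4/5)   [reduce mod 5]
4 = 2^2·1; (2/5) = -1 since 5 mod 8 = 5, so (4/5) = (-1)^2·(1/5); sign now +1
(1/5) = 1; final value = sign = +1

1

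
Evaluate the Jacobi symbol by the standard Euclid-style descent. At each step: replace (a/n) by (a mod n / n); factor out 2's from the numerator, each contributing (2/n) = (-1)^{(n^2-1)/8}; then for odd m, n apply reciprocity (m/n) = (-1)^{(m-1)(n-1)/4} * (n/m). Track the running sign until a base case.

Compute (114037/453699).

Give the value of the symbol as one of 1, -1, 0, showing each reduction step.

1

flip (114037/453699) -> (453699/114037): both odd, 114037 mod 4 = 1, 453699 mod 4 = 3, so the flip contributes +1; sign now +1
(453699/114037): 453699 mod 114037 = 111588, so (453699/114037) = (111588/114037)
factor out 2^2: 111588 = 2^2·27897; with 114037 mod 8 = 5, (2/114037) = -1; sign now +1; continue with (27897/114037)
flip (27897/114037) -> (114037/27897): both odd, 27897 mod 4 = 1, 114037 mod 4 = 1, so the flip contributes +1; sign now +1
(114037/27897): 114037 mod 27897 = 2449, so (114037/27897) = (2449/27897)
flip (2449/27897) -> (27897/2449): both odd, 2449 mod 4 = 1, 27897 mod 4 = 1, so the flip contributes +1; sign now +1
(27897/2449): 27897 mod 2449 = 958, so (27897/2449) = (958/2449)
factor out 2^1: 958 = 2^1·479; with 2449 mod 8 = 1, (2/2449) = +1; sign now +1; continue with (479/2449)
flip (479/2449) -> (2449/479): both odd, 479 mod 4 = 3, 2449 mod 4 = 1, so the flip contributes +1; sign now +1
(2449/479): 2449 mod 479 = 54, so (2449/479) = (54/479)
factor out 2^1: 54 = 2^1·27; with 479 mod 8 = 7, (2/479) = +1; sign now +1; continue with (27/479)
flip (27/479) -> (479/27): both odd, 27 mod 4 = 3, 479 mod 4 = 3, so the flip contributes -1; sign now -1
(479/27): 479 mod 27 = 20, so (479/27) = (20/27)
factor out 2^2: 20 = 2^2·5; with 27 mod 8 = 3, (2/27) = -1; sign now -1; continue with (5/27)
flip (5/27) -> (27/5): both odd, 5 mod 4 = 1, 27 mod 4 = 3, so the flip contributes +1; sign now -1
(27/5): 27 mod 5 = 2, so (27/5) = (2/5)
factor out 2^1: 2 = 2^1·1; with 5 mod 8 = 5, (2/5) = -1; sign now +1; continue with (1/5)
reached (1/5) = 1, so the symbol is +1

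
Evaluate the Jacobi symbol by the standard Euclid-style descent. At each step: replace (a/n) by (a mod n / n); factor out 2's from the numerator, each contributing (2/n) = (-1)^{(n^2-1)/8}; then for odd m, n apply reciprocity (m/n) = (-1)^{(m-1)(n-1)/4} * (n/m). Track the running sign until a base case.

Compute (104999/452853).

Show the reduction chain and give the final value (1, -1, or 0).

flip (104999/452853) -> (452853/104999): both odd, 104999 mod 4 = 3, 452853 mod 4 = 1, so the flip contributes +1; sign now +1
(452853/104999): 452853 mod 104999 = 32857, so (452853/104999) = (32857/104999)
flip (32857/104999) -> (104999/32857): both odd, 32857 mod 4 = 1, 104999 mod 4 = 3, so the flip contributes +1; sign now +1
(104999/32857): 104999 mod 32857 = 6428, so (104999/32857) = (6428/32857)
factor out 2^2: 6428 = 2^2·1607; with 32857 mod 8 = 1, (2/32857) = +1; sign now +1; continue with (1607/32857)
flip (1607/32857) -> (32857/1607): both odd, 1607 mod 4 = 3, 32857 mod 4 = 1, so the flip contributes +1; sign now +1
(32857/1607): 32857 mod 1607 = 717, so (32857/1607) = (717/1607)
flip (717/1607) -> (1607/717): both odd, 717 mod 4 = 1, 1607 mod 4 = 3, so the flip contributes +1; sign now +1
(1607/717): 1607 mod 717 = 173, so (1607/717) = (173/717)
flip (173/717) -> (717/173): both odd, 173 mod 4 = 1, 717 mod 4 = 1, so the flip contributes +1; sign now +1
(717/173): 717 mod 173 = 25, so (717/173) = (25/173)
flip (25/173) -> (173/25): both odd, 25 mod 4 = 1, 173 mod 4 = 1, so the flip contributes +1; sign now +1
(173/25): 173 mod 25 = 23, so (173/25) = (23/25)
flip (23/25) -> (25/23): both odd, 23 mod 4 = 3, 25 mod 4 = 1, so the flip contributes +1; sign now +1
(25/23): 25 mod 23 = 2, so (25/23) = (2/23)
factor out 2^1: 2 = 2^1·1; with 23 mod 8 = 7, (2/23) = +1; sign now +1; continue with (1/23)
reached (1/23) = 1, so the symbol is +1

1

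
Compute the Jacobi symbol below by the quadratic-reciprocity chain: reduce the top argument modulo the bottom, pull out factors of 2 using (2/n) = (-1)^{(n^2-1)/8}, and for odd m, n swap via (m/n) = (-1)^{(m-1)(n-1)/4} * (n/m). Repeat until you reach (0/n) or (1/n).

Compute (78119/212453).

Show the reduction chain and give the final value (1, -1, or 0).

reciprocity: (78119/212453) = +1·(212453/78119) since 78119 mod 4 = 3, 212453 mod 4 = 1; sign now +1
(212453/78119) = (56215/78119)   [reduce mod 78119]
reciprocity: (56215/78119) = -1·(78119/56215) since 56215 mod 4 = 3, 78119 mod 4 = 3; sign now -1
(78119/56215) = (21904/56215)   [reduce mod 56215]
21904 = 2^4·1369; (2/56215) = +1 since 56215 mod 8 = 7, so (21904/56215) = (+1)^4·(1369/56215); sign now -1
reciprocity: (1369/56215) = +1·(56215/1369) since 1369 mod 4 = 1, 56215 mod 4 = 3; sign now -1
(56215/1369) = (86/1369)   [reduce mod 1369]
86 = 2^1·43; (2/1369) = +1 since 1369 mod 8 = 1, so (86/1369) = (+1)^1·(43/1369); sign now -1
reciprocity: (43/1369) = +1·(1369/43) since 43 mod 4 = 3, 1369 mod 4 = 1; sign now -1
(1369/43) = (36/43)   [reduce mod 43]
36 = 2^2·9; (2/43) = -1 since 43 mod 8 = 3, so (36/43) = (-1)^2·(9/43); sign now -1
reciprocity: (9/43) = +1·(43/9) since 9 mod 4 = 1, 43 mod 4 = 3; sign now -1
(43/9) = (7/9)   [reduce mod 9]
reciprocity: (7/9) = +1·(9/7) since 7 mod 4 = 3, 9 mod 4 = 1; sign now -1
(9/7) = (2/7)   [reduce mod 7]
2 = 2^1·1; (2/7) = +1 since 7 mod 8 = 7, so (2/7) = (+1)^1·(1/7); sign now -1
(1/7) = 1; final value = sign = -1

-1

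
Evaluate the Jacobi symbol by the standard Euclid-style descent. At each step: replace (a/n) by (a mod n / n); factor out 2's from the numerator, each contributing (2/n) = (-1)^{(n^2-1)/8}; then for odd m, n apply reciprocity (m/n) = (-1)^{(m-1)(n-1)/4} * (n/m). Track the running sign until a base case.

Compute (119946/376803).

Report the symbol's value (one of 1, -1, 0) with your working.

factor out 2^1: 119946 = 2^1·59973; with 376803 mod 8 = 3, (2/376803) = -1; sign now -1; continue with (59973/376803)
flip (59973/376803) -> (376803/59973): both odd, 59973 mod 4 = 1, 376803 mod 4 = 3, so the flip contributes +1; sign now -1
(376803/59973): 376803 mod 59973 = 16965, so (376803/59973) = (16965/59973)
flip (16965/59973) -> (59973/16965): both odd, 16965 mod 4 = 1, 59973 mod 4 = 1, so the flip contributes +1; sign now -1
(59973/16965): 59973 mod 16965 = 9078, so (59973/16965) = (9078/16965)
factor out 2^1: 9078 = 2^1·4539; with 16965 mod 8 = 5, (2/16965) = -1; sign now +1; continue with (4539/16965)
flip (4539/16965) -> (16965/4539): both odd, 4539 mod 4 = 3, 16965 mod 4 = 1, so the flip contributes +1; sign now +1
(16965/4539): 16965 mod 4539 = 3348, so (16965/4539) = (3348/4539)
factor out 2^2: 3348 = 2^2·837; with 4539 mod 8 = 3, (2/4539) = -1; sign now +1; continue with (837/4539)
flip (837/4539) -> (4539/837): both odd, 837 mod 4 = 1, 4539 mod 4 = 3, so the flip contributes +1; sign now +1
(4539/837): 4539 mod 837 = 354, so (4539/837) = (354/837)
factor out 2^1: 354 = 2^1·177; with 837 mod 8 = 5, (2/837) = -1; sign now -1; continue with (177/837)
flip (177/837) -> (837/177): both odd, 177 mod 4 = 1, 837 mod 4 = 1, so the flip contributes +1; sign now -1
(837/177): 837 mod 177 = 129, so (837/177) = (129/177)
flip (129/177) -> (177/129): both odd, 129 mod 4 = 1, 177 mod 4 = 1, so the flip contributes +1; sign now -1
(177/129): 177 mod 129 = 48, so (177/129) = (48/129)
factor out 2^4: 48 = 2^4·3; with 129 mod 8 = 1, (2/129) = +1; sign now -1; continue with (3/129)
flip (3/129) -> (129/3): both odd, 3 mod 4 = 3, 129 mod 4 = 1, so the flip contributes +1; sign now -1
(129/3): 129 mod 3 = 0, so (129/3) = (0/3)
reached (0/3); gcd(a, n) > 1, so (0/3) = 0 and the symbol is 0

0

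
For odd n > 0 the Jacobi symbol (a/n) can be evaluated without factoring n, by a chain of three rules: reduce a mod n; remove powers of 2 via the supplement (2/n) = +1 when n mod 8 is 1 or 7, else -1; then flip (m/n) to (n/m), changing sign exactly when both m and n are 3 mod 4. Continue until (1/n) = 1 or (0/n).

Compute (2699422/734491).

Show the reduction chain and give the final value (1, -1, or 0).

(2699422/734491) = (495949/734491)   [reduce mod 734491]
reciprocity: (495949/734491) = +1·(734491/495949) since 495949 mod 4 = 1, 734491 mod 4 = 3; sign now +1
(734491/495949) = (238542/495949)   [reduce mod 495949]
238542 = 2^1·119271; (2/495949) = -1 since 495949 mod 8 = 5, so (238542/495949) = (-1)^1·(119271/495949); sign now -1
reciprocity: (119271/495949) = +1·(495949/119271) since 119271 mod 4 = 3, 495949 mod 4 = 1; sign now -1
(495949/119271) = (18865/119271)   [reduce mod 119271]
reciprocity: (18865/119271) = +1·(119271/18865) since 18865 mod 4 = 1, 119271 mod 4 = 3; sign now -1
(119271/18865) = (6081/18865)   [reduce mod 18865]
reciprocity: (6081/18865) = +1·(18865/6081) since 6081 mod 4 = 1, 18865 mod 4 = 1; sign now -1
(18865/6081) = (622/6081)   [reduce mod 6081]
622 = 2^1·311; (2/6081) = +1 since 6081 mod 8 = 1, so (622/6081) = (+1)^1·(311/6081); sign now -1
reciprocity: (311/6081) = +1·(6081/311) since 311 mod 4 = 3, 6081 mod 4 = 1; sign now -1
(6081/311) = (172/311)   [reduce mod 311]
172 = 2^2·43; (2/311) = +1 since 311 mod 8 = 7, so (172/311) = (+1)^2·(43/311); sign now -1
reciprocity: (43/311) = -1·(311/43) since 43 mod 4 = 3, 311 mod 4 = 3; sign now +1
(311/43) = (10/43)   [reduce mod 43]
10 = 2^1·5; (2/43) = -1 since 43 mod 8 = 3, so (10/43) = (-1)^1·(5/43); sign now -1
reciprocity: (5/43) = +1·(43/5) since 5 mod 4 = 1, 43 mod 4 = 3; sign now -1
(43/5) = (3/5)   [reduce mod 5]
reciprocity: (3/5) = +1·(5/3) since 3 mod 4 = 3, 5 mod 4 = 1; sign now -1
(5/3) = (2/3)   [reduce mod 3]
2 = 2^1·1; (2/3) = -1 since 3 mod 8 = 3, so (2/3) = (-1)^1·(1/3); sign now +1
(1/3) = 1; final value = sign = +1

1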